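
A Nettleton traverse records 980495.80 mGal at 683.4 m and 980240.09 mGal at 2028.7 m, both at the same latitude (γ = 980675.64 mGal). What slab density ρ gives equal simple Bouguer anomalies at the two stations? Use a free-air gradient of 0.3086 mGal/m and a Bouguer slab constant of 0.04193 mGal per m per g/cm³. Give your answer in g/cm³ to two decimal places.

Δg_obs = 980240.09 − 980495.80 = -255.71 mGal over Δh = 2028.7 − 683.4 = 1345.3 m
Equal Bouguer anomalies ⇒ Δg_obs + (0.3086 − 0.04193ρ)·Δh = 0
0.3086 − 0.04193ρ = −Δg_obs/Δh = 0.19008
ρ = (0.3086 − 0.19008) / 0.04193 = 2.83 g/cm³

2.83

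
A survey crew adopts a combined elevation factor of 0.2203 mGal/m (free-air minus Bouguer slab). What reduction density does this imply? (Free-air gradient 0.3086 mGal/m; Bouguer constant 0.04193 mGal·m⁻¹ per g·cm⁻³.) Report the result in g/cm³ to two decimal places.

0.2203 = 0.3086 − 0.04193 × ρ
ρ = (0.3086 − 0.2203) / 0.04193 = 2.11 g/cm³

2.11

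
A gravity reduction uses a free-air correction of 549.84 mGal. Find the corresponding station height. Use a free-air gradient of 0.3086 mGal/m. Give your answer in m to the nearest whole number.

1782

h = 549.84 / 0.3086 = 1781.72 m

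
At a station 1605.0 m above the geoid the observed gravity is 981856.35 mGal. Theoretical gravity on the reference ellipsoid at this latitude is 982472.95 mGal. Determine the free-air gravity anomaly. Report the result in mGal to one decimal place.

-121.3

Free-air correction = 0.3086 × 1605.0 = 495.30 mGal
Free-air anomaly = 981856.35 − 982472.95 + (495.30) = -121.30 mGal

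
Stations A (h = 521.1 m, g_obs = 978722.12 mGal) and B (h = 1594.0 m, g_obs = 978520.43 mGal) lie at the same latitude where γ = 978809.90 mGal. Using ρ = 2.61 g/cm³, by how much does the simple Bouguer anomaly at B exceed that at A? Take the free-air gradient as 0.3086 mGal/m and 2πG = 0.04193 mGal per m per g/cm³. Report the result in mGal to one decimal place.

12.0

Δg_SB(A) = 978722.12 − 978809.90 + 0.3086×521.1 − 0.04193×2.61×521.1 = 16.00 mGal
Δg_SB(B) = 978520.43 − 978809.90 + 0.3086×1594.0 − 0.04193×2.61×1594.0 = 28.00 mGal
Difference = 28.00 − (16.00) = 12.00 mGal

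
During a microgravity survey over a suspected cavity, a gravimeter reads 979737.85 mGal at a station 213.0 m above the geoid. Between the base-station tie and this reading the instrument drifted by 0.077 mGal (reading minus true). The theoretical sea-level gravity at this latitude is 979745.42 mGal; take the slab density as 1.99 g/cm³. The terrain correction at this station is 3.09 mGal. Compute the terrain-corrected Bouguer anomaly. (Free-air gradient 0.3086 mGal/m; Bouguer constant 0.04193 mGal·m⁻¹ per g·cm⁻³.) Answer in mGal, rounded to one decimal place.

Drift-corrected reading = 979737.85 − (0.077) = 979737.773 mGal
Free-air correction = 0.3086 × 213.0 = 65.73 mGal
Free-air anomaly = 979737.773 − 979745.42 + (65.73) = 58.083 mGal
Bouguer slab correction = 0.04193 × 1.99 × 213.0 = 17.77 mGal
Simple Bouguer anomaly = 58.083 − (17.77) = 40.313 mGal
Complete Bouguer anomaly = 40.313 + 3.09 = 43.403 mGal

43.4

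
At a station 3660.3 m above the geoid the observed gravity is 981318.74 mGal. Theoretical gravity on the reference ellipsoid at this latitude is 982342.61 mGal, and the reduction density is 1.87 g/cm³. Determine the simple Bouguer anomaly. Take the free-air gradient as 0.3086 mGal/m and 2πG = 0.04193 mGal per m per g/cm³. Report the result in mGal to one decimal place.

Free-air correction = 0.3086 × 3660.3 = 1129.57 mGal
Free-air anomaly = 981318.74 − 982342.61 + (1129.57) = 105.70 mGal
Bouguer slab correction = 0.04193 × 1.87 × 3660.3 = 287.00 mGal
Simple Bouguer anomaly = 105.70 − (287.00) = -181.30 mGal

-181.3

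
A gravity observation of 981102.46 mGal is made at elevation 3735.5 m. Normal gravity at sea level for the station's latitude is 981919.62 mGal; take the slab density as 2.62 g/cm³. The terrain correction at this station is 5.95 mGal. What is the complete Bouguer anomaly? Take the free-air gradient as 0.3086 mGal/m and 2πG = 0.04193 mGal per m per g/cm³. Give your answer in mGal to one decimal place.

Free-air correction = 0.3086 × 3735.5 = 1152.78 mGal
Free-air anomaly = 981102.46 − 981919.62 + (1152.78) = 335.62 mGal
Bouguer slab correction = 0.04193 × 2.62 × 3735.5 = 410.37 mGal
Simple Bouguer anomaly = 335.62 − (410.37) = -74.75 mGal
Complete Bouguer anomaly = -74.75 + 5.95 = -68.80 mGal

-68.8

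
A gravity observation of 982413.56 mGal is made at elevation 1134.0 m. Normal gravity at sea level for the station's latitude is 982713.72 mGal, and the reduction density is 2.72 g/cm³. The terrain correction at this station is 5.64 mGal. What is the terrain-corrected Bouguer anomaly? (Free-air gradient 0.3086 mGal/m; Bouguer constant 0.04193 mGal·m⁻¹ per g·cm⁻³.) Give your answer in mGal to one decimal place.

Free-air correction = 0.3086 × 1134.0 = 349.95 mGal
Free-air anomaly = 982413.56 − 982713.72 + (349.95) = 49.79 mGal
Bouguer slab correction = 0.04193 × 2.72 × 1134.0 = 129.33 mGal
Simple Bouguer anomaly = 49.79 − (129.33) = -79.54 mGal
Complete Bouguer anomaly = -79.54 + 5.64 = -73.90 mGal

-73.9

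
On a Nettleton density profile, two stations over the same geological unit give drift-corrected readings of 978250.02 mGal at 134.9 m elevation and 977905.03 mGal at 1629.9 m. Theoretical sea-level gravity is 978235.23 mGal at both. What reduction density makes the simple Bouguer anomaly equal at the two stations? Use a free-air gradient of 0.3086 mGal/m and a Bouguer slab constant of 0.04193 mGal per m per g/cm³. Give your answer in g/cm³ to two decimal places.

Δg_obs = 977905.03 − 978250.02 = -344.99 mGal over Δh = 1629.9 − 134.9 = 1495.0 m
Equal Bouguer anomalies ⇒ Δg_obs + (0.3086 − 0.04193ρ)·Δh = 0
0.3086 − 0.04193ρ = −Δg_obs/Δh = 0.23076
ρ = (0.3086 − 0.23076) / 0.04193 = 1.86 g/cm³

1.86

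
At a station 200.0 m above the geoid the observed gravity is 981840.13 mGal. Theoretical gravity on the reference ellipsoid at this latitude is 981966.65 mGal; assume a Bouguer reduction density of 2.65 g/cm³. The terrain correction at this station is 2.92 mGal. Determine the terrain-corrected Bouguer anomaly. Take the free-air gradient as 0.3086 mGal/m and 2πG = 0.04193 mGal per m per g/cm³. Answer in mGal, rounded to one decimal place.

-84.1

Free-air correction = 0.3086 × 200.0 = 61.72 mGal
Free-air anomaly = 981840.13 − 981966.65 + (61.72) = -64.80 mGal
Bouguer slab correction = 0.04193 × 2.65 × 200.0 = 22.22 mGal
Simple Bouguer anomaly = -64.80 − (22.22) = -87.02 mGal
Complete Bouguer anomaly = -87.02 + 2.92 = -84.10 mGal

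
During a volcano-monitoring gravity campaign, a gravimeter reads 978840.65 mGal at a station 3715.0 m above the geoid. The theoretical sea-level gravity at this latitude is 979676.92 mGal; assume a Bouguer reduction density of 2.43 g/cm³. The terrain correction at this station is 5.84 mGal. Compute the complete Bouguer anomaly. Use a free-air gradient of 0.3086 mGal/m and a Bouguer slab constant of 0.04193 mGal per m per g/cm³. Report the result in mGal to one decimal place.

Free-air correction = 0.3086 × 3715.0 = 1146.45 mGal
Free-air anomaly = 978840.65 − 979676.92 + (1146.45) = 310.18 mGal
Bouguer slab correction = 0.04193 × 2.43 × 3715.0 = 378.52 mGal
Simple Bouguer anomaly = 310.18 − (378.52) = -68.34 mGal
Complete Bouguer anomaly = -68.34 + 5.84 = -62.50 mGal

-62.5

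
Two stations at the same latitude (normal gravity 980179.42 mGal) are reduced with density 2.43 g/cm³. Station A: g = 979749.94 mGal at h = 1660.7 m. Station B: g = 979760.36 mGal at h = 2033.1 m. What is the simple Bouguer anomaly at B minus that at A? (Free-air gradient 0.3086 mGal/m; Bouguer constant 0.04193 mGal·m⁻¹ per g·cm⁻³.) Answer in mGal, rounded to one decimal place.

87.4

Δg_SB(A) = 979749.94 − 980179.42 + 0.3086×1660.7 − 0.04193×2.43×1660.7 = -86.20 mGal
Δg_SB(B) = 979760.36 − 980179.42 + 0.3086×2033.1 − 0.04193×2.43×2033.1 = 1.20 mGal
Difference = 1.20 − (-86.20) = 87.40 mGal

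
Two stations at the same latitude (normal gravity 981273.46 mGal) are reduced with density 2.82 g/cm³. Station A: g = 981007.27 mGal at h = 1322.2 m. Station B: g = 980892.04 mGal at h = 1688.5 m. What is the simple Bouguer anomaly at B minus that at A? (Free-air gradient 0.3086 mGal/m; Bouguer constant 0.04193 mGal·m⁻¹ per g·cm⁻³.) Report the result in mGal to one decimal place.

-45.5

Δg_SB(A) = 981007.27 − 981273.46 + 0.3086×1322.2 − 0.04193×2.82×1322.2 = -14.50 mGal
Δg_SB(B) = 980892.04 − 981273.46 + 0.3086×1688.5 − 0.04193×2.82×1688.5 = -60.00 mGal
Difference = -60.00 − (-14.50) = -45.50 mGal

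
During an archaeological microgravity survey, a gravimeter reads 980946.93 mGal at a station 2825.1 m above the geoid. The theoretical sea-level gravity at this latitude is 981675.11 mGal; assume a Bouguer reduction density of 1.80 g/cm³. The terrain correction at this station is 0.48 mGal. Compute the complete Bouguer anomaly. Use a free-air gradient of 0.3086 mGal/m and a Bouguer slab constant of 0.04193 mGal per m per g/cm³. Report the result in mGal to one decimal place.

Free-air correction = 0.3086 × 2825.1 = 871.83 mGal
Free-air anomaly = 980946.93 − 981675.11 + (871.83) = 143.65 mGal
Bouguer slab correction = 0.04193 × 1.80 × 2825.1 = 213.22 mGal
Simple Bouguer anomaly = 143.65 − (213.22) = -69.57 mGal
Complete Bouguer anomaly = -69.57 + 0.48 = -69.09 mGal

-69.1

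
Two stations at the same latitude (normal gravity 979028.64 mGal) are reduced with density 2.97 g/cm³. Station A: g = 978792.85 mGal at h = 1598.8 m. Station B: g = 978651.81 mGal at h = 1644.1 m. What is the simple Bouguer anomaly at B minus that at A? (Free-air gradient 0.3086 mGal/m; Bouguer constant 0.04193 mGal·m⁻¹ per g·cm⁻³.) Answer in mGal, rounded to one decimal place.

Δg_SB(A) = 978792.85 − 979028.64 + 0.3086×1598.8 − 0.04193×2.97×1598.8 = 58.50 mGal
Δg_SB(B) = 978651.81 − 979028.64 + 0.3086×1644.1 − 0.04193×2.97×1644.1 = -74.20 mGal
Difference = -74.20 − (58.50) = -132.70 mGal

-132.7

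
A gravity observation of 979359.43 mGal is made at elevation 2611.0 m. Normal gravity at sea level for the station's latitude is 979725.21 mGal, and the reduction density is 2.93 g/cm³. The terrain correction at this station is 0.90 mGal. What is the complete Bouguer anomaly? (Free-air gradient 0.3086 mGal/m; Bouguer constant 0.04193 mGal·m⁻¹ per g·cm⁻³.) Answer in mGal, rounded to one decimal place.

120.1

Free-air correction = 0.3086 × 2611.0 = 805.75 mGal
Free-air anomaly = 979359.43 − 979725.21 + (805.75) = 439.97 mGal
Bouguer slab correction = 0.04193 × 2.93 × 2611.0 = 320.77 mGal
Simple Bouguer anomaly = 439.97 − (320.77) = 119.20 mGal
Complete Bouguer anomaly = 119.20 + 0.90 = 120.10 mGal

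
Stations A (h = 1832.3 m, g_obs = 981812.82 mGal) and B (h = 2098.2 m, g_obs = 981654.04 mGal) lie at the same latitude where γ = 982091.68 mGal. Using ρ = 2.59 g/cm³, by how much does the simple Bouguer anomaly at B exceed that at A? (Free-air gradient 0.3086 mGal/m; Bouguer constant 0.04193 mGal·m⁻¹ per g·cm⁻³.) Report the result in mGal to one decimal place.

Δg_SB(A) = 981812.82 − 982091.68 + 0.3086×1832.3 − 0.04193×2.59×1832.3 = 87.60 mGal
Δg_SB(B) = 981654.04 − 982091.68 + 0.3086×2098.2 − 0.04193×2.59×2098.2 = -18.00 mGal
Difference = -18.00 − (87.60) = -105.60 mGal

-105.6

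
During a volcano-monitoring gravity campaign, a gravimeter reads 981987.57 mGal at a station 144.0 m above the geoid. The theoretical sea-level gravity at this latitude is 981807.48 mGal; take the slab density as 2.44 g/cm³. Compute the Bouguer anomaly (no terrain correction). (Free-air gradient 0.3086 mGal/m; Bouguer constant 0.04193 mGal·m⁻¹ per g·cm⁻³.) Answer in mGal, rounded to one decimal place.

Free-air correction = 0.3086 × 144.0 = 44.44 mGal
Free-air anomaly = 981987.57 − 981807.48 + (44.44) = 224.53 mGal
Bouguer slab correction = 0.04193 × 2.44 × 144.0 = 14.73 mGal
Simple Bouguer anomaly = 224.53 − (14.73) = 209.80 mGal

209.8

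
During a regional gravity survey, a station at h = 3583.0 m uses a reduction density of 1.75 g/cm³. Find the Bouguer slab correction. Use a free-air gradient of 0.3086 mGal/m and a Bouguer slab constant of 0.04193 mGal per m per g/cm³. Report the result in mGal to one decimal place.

262.9

Bouguer slab correction = 0.04193 × 1.75 × 3583.0 = 262.9 mGal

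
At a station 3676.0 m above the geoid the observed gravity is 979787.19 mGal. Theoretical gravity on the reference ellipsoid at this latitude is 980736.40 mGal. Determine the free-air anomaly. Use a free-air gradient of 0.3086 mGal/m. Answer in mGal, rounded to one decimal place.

185.2

Free-air correction = 0.3086 × 3676.0 = 1134.41 mGal
Free-air anomaly = 979787.19 − 980736.40 + (1134.41) = 185.20 mGal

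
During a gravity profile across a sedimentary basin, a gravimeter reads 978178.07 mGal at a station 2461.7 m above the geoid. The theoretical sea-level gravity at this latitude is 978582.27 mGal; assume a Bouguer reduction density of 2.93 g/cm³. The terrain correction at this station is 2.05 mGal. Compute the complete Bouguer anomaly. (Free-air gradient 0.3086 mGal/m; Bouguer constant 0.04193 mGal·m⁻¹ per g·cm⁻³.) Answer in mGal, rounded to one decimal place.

55.1

Free-air correction = 0.3086 × 2461.7 = 759.68 mGal
Free-air anomaly = 978178.07 − 978582.27 + (759.68) = 355.48 mGal
Bouguer slab correction = 0.04193 × 2.93 × 2461.7 = 302.43 mGal
Simple Bouguer anomaly = 355.48 − (302.43) = 53.05 mGal
Complete Bouguer anomaly = 53.05 + 2.05 = 55.10 mGal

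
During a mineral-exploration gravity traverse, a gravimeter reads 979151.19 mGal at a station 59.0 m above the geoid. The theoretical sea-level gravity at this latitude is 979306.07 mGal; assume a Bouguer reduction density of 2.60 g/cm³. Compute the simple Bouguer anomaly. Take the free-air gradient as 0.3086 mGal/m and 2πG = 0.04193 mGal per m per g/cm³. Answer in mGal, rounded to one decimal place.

Free-air correction = 0.3086 × 59.0 = 18.21 mGal
Free-air anomaly = 979151.19 − 979306.07 + (18.21) = -136.67 mGal
Bouguer slab correction = 0.04193 × 2.60 × 59.0 = 6.43 mGal
Simple Bouguer anomaly = -136.67 − (6.43) = -143.10 mGal

-143.1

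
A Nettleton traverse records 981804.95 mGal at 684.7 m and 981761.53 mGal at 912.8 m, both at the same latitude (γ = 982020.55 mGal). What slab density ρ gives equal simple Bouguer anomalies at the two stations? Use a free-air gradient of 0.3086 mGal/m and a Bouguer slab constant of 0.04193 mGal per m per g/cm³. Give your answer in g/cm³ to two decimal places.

Δg_obs = 981761.53 − 981804.95 = -43.42 mGal over Δh = 912.8 − 684.7 = 228.1 m
Equal Bouguer anomalies ⇒ Δg_obs + (0.3086 − 0.04193ρ)·Δh = 0
0.3086 − 0.04193ρ = −Δg_obs/Δh = 0.19036
ρ = (0.3086 − 0.19036) / 0.04193 = 2.82 g/cm³

2.82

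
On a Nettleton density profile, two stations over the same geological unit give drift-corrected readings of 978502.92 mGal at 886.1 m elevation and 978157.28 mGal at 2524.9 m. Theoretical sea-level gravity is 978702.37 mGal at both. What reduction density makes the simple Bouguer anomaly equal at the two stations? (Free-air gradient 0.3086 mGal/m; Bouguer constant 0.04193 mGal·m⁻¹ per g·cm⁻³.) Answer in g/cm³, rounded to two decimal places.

2.33

Δg_obs = 978157.28 − 978502.92 = -345.64 mGal over Δh = 2524.9 − 886.1 = 1638.8 m
Equal Bouguer anomalies ⇒ Δg_obs + (0.3086 − 0.04193ρ)·Δh = 0
0.3086 − 0.04193ρ = −Δg_obs/Δh = 0.21091
ρ = (0.3086 − 0.21091) / 0.04193 = 2.33 g/cm³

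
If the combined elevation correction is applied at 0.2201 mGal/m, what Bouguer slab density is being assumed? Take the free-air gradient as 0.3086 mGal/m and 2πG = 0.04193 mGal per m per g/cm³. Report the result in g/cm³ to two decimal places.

2.11

0.2201 = 0.3086 − 0.04193 × ρ
ρ = (0.3086 − 0.2201) / 0.04193 = 2.11 g/cm³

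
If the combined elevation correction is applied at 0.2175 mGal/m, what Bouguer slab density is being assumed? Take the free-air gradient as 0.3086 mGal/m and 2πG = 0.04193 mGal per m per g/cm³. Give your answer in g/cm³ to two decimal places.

0.2175 = 0.3086 − 0.04193 × ρ
ρ = (0.3086 − 0.2175) / 0.04193 = 2.17 g/cm³

2.17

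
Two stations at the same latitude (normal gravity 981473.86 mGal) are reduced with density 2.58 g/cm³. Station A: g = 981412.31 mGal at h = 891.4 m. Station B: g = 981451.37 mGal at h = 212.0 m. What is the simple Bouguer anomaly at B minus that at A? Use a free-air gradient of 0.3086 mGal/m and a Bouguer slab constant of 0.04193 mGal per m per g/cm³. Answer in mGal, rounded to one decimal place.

Δg_SB(A) = 981412.31 − 981473.86 + 0.3086×891.4 − 0.04193×2.58×891.4 = 117.10 mGal
Δg_SB(B) = 981451.37 − 981473.86 + 0.3086×212.0 − 0.04193×2.58×212.0 = 20.00 mGal
Difference = 20.00 − (117.10) = -97.10 mGal

-97.1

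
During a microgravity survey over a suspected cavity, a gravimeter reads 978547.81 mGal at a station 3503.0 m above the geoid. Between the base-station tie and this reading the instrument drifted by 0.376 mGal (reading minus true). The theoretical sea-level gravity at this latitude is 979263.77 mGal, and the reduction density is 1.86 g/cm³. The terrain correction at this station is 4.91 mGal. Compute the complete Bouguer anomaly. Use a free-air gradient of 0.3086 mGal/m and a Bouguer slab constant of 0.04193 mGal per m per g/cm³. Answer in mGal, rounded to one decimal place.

Drift-corrected reading = 978547.81 − (0.376) = 978547.434 mGal
Free-air correction = 0.3086 × 3503.0 = 1081.03 mGal
Free-air anomaly = 978547.434 − 979263.77 + (1081.03) = 364.694 mGal
Bouguer slab correction = 0.04193 × 1.86 × 3503.0 = 273.20 mGal
Simple Bouguer anomaly = 364.694 − (273.20) = 91.494 mGal
Complete Bouguer anomaly = 91.494 + 4.91 = 96.404 mGal

96.4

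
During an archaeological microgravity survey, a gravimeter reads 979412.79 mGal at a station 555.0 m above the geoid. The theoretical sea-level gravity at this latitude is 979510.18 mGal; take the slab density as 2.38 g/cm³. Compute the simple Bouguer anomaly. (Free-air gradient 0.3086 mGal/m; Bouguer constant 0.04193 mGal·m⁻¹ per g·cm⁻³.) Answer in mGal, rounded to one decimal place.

Free-air correction = 0.3086 × 555.0 = 171.27 mGal
Free-air anomaly = 979412.79 − 979510.18 + (171.27) = 73.88 mGal
Bouguer slab correction = 0.04193 × 2.38 × 555.0 = 55.39 mGal
Simple Bouguer anomaly = 73.88 − (55.39) = 18.49 mGal

18.5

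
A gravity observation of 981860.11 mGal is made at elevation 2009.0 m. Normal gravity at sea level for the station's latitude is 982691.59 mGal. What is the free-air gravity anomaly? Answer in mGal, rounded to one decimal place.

Free-air correction = 0.3086 × 2009.0 = 619.98 mGal
Free-air anomaly = 981860.11 − 982691.59 + (619.98) = -211.50 mGal

-211.5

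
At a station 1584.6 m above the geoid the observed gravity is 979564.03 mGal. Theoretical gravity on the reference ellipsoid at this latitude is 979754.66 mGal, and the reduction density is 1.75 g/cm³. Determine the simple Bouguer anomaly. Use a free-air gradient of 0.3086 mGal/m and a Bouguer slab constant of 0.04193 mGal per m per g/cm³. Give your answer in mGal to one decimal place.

182.1

Free-air correction = 0.3086 × 1584.6 = 489.01 mGal
Free-air anomaly = 979564.03 − 979754.66 + (489.01) = 298.38 mGal
Bouguer slab correction = 0.04193 × 1.75 × 1584.6 = 116.27 mGal
Simple Bouguer anomaly = 298.38 − (116.27) = 182.11 mGal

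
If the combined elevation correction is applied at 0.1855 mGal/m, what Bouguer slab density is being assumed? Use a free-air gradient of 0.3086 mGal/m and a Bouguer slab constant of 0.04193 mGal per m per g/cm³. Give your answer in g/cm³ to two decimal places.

0.1855 = 0.3086 − 0.04193 × ρ
ρ = (0.3086 − 0.1855) / 0.04193 = 2.94 g/cm³

2.94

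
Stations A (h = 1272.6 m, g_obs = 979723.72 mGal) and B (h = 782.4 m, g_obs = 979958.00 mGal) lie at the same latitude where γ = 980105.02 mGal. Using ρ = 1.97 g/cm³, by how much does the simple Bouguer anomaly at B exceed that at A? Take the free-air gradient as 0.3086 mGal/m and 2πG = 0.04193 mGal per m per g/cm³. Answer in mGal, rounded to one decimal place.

Δg_SB(A) = 979723.72 − 980105.02 + 0.3086×1272.6 − 0.04193×1.97×1272.6 = -93.70 mGal
Δg_SB(B) = 979958.00 − 980105.02 + 0.3086×782.4 − 0.04193×1.97×782.4 = 29.80 mGal
Difference = 29.80 − (-93.70) = 123.50 mGal

123.5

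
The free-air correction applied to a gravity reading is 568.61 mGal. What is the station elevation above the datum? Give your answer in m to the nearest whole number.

1843

h = 568.61 / 0.3086 = 1842.55 m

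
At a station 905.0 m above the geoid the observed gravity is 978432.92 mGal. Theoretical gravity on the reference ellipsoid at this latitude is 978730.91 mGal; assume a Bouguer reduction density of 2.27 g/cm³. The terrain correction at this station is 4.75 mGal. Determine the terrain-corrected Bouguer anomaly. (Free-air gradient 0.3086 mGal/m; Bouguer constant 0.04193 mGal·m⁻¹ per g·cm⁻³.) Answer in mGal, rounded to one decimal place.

-100.1

Free-air correction = 0.3086 × 905.0 = 279.28 mGal
Free-air anomaly = 978432.92 − 978730.91 + (279.28) = -18.71 mGal
Bouguer slab correction = 0.04193 × 2.27 × 905.0 = 86.14 mGal
Simple Bouguer anomaly = -18.71 − (86.14) = -104.85 mGal
Complete Bouguer anomaly = -104.85 + 4.75 = -100.10 mGal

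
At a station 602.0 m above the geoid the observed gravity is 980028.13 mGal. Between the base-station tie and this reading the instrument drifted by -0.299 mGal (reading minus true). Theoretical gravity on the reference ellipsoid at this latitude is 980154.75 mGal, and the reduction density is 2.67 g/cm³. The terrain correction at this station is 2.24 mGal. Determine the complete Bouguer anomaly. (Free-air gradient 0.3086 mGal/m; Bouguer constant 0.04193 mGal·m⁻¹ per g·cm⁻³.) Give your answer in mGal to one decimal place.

Drift-corrected reading = 980028.13 − (-0.299) = 980028.429 mGal
Free-air correction = 0.3086 × 602.0 = 185.78 mGal
Free-air anomaly = 980028.429 − 980154.75 + (185.78) = 59.459 mGal
Bouguer slab correction = 0.04193 × 2.67 × 602.0 = 67.40 mGal
Simple Bouguer anomaly = 59.459 − (67.40) = -7.941 mGal
Complete Bouguer anomaly = -7.941 + 2.24 = -5.701 mGal

-5.7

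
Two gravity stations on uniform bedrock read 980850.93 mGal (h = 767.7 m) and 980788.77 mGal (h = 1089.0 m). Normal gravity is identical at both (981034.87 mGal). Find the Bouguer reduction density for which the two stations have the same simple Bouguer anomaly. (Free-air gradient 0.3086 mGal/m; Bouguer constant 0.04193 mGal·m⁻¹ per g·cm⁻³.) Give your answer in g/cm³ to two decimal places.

2.75

Δg_obs = 980788.77 − 980850.93 = -62.16 mGal over Δh = 1089.0 − 767.7 = 321.3 m
Equal Bouguer anomalies ⇒ Δg_obs + (0.3086 − 0.04193ρ)·Δh = 0
0.3086 − 0.04193ρ = −Δg_obs/Δh = 0.19346
ρ = (0.3086 − 0.19346) / 0.04193 = 2.75 g/cm³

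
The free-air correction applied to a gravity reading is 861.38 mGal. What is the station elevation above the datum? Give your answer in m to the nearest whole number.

h = 861.38 / 0.3086 = 2791.25 m

2791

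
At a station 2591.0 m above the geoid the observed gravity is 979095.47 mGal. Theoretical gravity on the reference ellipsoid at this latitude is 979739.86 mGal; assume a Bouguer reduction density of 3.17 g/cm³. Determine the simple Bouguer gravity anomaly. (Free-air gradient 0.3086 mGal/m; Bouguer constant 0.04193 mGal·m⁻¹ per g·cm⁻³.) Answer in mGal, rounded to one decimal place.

-189.2

Free-air correction = 0.3086 × 2591.0 = 799.58 mGal
Free-air anomaly = 979095.47 − 979739.86 + (799.58) = 155.19 mGal
Bouguer slab correction = 0.04193 × 3.17 × 2591.0 = 344.39 mGal
Simple Bouguer anomaly = 155.19 − (344.39) = -189.20 mGal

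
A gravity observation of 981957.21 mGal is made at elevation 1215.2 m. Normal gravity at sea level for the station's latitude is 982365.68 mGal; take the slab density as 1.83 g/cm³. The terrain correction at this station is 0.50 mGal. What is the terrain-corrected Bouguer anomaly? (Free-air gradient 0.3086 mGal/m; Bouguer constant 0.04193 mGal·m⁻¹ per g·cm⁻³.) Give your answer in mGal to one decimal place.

-126.2

Free-air correction = 0.3086 × 1215.2 = 375.01 mGal
Free-air anomaly = 981957.21 − 982365.68 + (375.01) = -33.46 mGal
Bouguer slab correction = 0.04193 × 1.83 × 1215.2 = 93.24 mGal
Simple Bouguer anomaly = -33.46 − (93.24) = -126.70 mGal
Complete Bouguer anomaly = -126.70 + 0.50 = -126.20 mGal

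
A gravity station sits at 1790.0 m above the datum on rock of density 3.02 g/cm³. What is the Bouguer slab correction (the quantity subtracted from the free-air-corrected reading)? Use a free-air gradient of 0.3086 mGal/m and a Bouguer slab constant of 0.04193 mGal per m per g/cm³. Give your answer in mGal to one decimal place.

226.7

Bouguer slab correction = 0.04193 × 3.02 × 1790.0 = 226.7 mGal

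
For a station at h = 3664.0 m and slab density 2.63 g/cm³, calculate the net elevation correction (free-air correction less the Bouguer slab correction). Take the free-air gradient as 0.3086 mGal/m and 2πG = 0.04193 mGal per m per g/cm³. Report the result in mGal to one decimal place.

Combined gradient = 0.3086 − 0.04193 × 2.63 = 0.1983241 mGal/m
Combined elevation correction = 0.1983241 × 3664.0 = 726.7 mGal

726.7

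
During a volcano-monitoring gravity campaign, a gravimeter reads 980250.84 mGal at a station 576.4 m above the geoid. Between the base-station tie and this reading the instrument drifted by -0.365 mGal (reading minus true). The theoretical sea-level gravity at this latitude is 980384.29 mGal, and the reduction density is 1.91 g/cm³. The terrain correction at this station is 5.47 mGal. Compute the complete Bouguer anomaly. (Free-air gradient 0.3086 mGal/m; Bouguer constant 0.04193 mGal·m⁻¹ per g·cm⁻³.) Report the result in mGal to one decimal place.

4.1

Drift-corrected reading = 980250.84 − (-0.365) = 980251.205 mGal
Free-air correction = 0.3086 × 576.4 = 177.88 mGal
Free-air anomaly = 980251.205 − 980384.29 + (177.88) = 44.795 mGal
Bouguer slab correction = 0.04193 × 1.91 × 576.4 = 46.16 mGal
Simple Bouguer anomaly = 44.795 − (46.16) = -1.365 mGal
Complete Bouguer anomaly = -1.365 + 5.47 = 4.105 mGal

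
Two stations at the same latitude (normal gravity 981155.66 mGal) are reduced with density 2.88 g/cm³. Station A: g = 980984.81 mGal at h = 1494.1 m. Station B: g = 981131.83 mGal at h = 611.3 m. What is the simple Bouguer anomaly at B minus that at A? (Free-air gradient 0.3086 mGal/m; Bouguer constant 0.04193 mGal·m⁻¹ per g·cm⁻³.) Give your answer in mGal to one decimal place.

Δg_SB(A) = 980984.81 − 981155.66 + 0.3086×1494.1 − 0.04193×2.88×1494.1 = 109.80 mGal
Δg_SB(B) = 981131.83 − 981155.66 + 0.3086×611.3 − 0.04193×2.88×611.3 = 91.00 mGal
Difference = 91.00 − (109.80) = -18.80 mGal

-18.8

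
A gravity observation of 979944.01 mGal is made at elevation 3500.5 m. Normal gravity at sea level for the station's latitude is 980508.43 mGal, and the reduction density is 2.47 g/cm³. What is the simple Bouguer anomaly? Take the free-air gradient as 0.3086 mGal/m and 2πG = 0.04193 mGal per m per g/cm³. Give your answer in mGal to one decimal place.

Free-air correction = 0.3086 × 3500.5 = 1080.25 mGal
Free-air anomaly = 979944.01 − 980508.43 + (1080.25) = 515.83 mGal
Bouguer slab correction = 0.04193 × 2.47 × 3500.5 = 362.54 mGal
Simple Bouguer anomaly = 515.83 − (362.54) = 153.29 mGal

153.3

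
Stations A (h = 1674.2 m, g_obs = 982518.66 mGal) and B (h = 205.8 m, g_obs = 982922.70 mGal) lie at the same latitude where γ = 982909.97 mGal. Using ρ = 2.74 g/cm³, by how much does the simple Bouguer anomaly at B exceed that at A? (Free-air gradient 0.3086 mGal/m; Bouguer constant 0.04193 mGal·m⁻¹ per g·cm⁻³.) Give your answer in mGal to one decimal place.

Δg_SB(A) = 982518.66 − 982909.97 + 0.3086×1674.2 − 0.04193×2.74×1674.2 = -67.00 mGal
Δg_SB(B) = 982922.70 − 982909.97 + 0.3086×205.8 − 0.04193×2.74×205.8 = 52.60 mGal
Difference = 52.60 − (-67.00) = 119.60 mGal

119.6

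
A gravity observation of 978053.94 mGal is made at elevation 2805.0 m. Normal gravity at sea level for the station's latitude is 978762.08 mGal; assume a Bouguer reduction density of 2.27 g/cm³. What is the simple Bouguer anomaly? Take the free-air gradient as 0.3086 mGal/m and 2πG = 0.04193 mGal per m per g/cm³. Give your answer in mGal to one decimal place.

-109.5

Free-air correction = 0.3086 × 2805.0 = 865.62 mGal
Free-air anomaly = 978053.94 − 978762.08 + (865.62) = 157.48 mGal
Bouguer slab correction = 0.04193 × 2.27 × 2805.0 = 266.98 mGal
Simple Bouguer anomaly = 157.48 − (266.98) = -109.50 mGal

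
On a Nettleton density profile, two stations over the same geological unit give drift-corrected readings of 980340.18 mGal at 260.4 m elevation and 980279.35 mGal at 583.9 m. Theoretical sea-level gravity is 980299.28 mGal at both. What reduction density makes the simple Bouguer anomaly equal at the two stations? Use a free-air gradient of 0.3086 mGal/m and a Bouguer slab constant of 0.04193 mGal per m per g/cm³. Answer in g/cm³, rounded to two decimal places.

2.88

Δg_obs = 980279.35 − 980340.18 = -60.83 mGal over Δh = 583.9 − 260.4 = 323.5 m
Equal Bouguer anomalies ⇒ Δg_obs + (0.3086 − 0.04193ρ)·Δh = 0
0.3086 − 0.04193ρ = −Δg_obs/Δh = 0.18804
ρ = (0.3086 − 0.18804) / 0.04193 = 2.88 g/cm³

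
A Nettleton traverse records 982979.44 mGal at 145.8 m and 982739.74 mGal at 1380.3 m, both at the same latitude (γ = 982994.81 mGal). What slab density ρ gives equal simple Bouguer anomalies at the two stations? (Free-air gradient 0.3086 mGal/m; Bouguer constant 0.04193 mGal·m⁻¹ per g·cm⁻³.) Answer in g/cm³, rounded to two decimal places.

Δg_obs = 982739.74 − 982979.44 = -239.70 mGal over Δh = 1380.3 − 145.8 = 1234.5 m
Equal Bouguer anomalies ⇒ Δg_obs + (0.3086 − 0.04193ρ)·Δh = 0
0.3086 − 0.04193ρ = −Δg_obs/Δh = 0.19417
ρ = (0.3086 − 0.19417) / 0.04193 = 2.73 g/cm³

2.73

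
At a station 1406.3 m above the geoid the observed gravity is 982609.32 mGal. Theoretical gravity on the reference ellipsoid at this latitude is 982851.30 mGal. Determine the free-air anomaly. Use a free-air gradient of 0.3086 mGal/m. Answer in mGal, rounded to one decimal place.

192.0

Free-air correction = 0.3086 × 1406.3 = 433.98 mGal
Free-air anomaly = 982609.32 − 982851.30 + (433.98) = 192.00 mGal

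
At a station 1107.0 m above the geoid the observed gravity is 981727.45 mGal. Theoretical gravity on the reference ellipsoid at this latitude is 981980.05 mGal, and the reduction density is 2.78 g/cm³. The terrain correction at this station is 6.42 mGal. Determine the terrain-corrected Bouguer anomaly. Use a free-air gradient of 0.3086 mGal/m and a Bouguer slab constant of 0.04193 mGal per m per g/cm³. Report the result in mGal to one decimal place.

Free-air correction = 0.3086 × 1107.0 = 341.62 mGal
Free-air anomaly = 981727.45 − 981980.05 + (341.62) = 89.02 mGal
Bouguer slab correction = 0.04193 × 2.78 × 1107.0 = 129.04 mGal
Simple Bouguer anomaly = 89.02 − (129.04) = -40.02 mGal
Complete Bouguer anomaly = -40.02 + 6.42 = -33.60 mGal

-33.6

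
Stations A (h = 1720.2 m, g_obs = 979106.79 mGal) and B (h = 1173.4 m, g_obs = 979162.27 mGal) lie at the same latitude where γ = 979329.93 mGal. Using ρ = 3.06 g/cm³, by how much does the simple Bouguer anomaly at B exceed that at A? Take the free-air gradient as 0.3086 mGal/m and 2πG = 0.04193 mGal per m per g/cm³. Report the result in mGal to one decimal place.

Δg_SB(A) = 979106.79 − 979329.93 + 0.3086×1720.2 − 0.04193×3.06×1720.2 = 87.00 mGal
Δg_SB(B) = 979162.27 − 979329.93 + 0.3086×1173.4 − 0.04193×3.06×1173.4 = 43.90 mGal
Difference = 43.90 − (87.00) = -43.10 mGal

-43.1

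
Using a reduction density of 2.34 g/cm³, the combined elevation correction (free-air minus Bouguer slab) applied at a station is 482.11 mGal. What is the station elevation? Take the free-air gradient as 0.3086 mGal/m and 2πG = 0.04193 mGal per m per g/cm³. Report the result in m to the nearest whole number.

2290

Combined gradient = 0.3086 − 0.04193 × 2.34 = 0.2104838 mGal/m
h = 482.11 / 0.2104838 = 2290.49 m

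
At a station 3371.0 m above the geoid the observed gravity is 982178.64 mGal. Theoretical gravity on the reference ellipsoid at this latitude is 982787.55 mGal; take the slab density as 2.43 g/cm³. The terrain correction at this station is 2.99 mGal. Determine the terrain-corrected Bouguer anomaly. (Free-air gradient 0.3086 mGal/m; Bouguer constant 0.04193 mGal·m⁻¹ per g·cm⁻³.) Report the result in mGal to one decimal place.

Free-air correction = 0.3086 × 3371.0 = 1040.29 mGal
Free-air anomaly = 982178.64 − 982787.55 + (1040.29) = 431.38 mGal
Bouguer slab correction = 0.04193 × 2.43 × 3371.0 = 343.47 mGal
Simple Bouguer anomaly = 431.38 − (343.47) = 87.91 mGal
Complete Bouguer anomaly = 87.91 + 2.99 = 90.90 mGal

90.9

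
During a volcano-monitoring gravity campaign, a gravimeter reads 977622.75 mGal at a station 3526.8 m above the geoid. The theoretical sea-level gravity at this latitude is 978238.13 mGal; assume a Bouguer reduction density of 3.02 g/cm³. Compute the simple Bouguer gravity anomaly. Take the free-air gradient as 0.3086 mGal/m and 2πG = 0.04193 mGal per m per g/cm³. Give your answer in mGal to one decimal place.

26.4

Free-air correction = 0.3086 × 3526.8 = 1088.37 mGal
Free-air anomaly = 977622.75 − 978238.13 + (1088.37) = 472.99 mGal
Bouguer slab correction = 0.04193 × 3.02 × 3526.8 = 446.59 mGal
Simple Bouguer anomaly = 472.99 − (446.59) = 26.40 mGal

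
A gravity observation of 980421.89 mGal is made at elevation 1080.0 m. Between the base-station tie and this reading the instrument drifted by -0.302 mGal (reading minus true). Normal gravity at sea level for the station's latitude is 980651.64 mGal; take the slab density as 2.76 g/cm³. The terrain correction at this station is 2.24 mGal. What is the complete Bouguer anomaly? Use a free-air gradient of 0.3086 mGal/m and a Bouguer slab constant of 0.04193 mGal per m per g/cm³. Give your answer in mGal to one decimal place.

Drift-corrected reading = 980421.89 − (-0.302) = 980422.192 mGal
Free-air correction = 0.3086 × 1080.0 = 333.29 mGal
Free-air anomaly = 980422.192 − 980651.64 + (333.29) = 103.842 mGal
Bouguer slab correction = 0.04193 × 2.76 × 1080.0 = 124.98 mGal
Simple Bouguer anomaly = 103.842 − (124.98) = -21.138 mGal
Complete Bouguer anomaly = -21.138 + 2.24 = -18.898 mGal

-18.9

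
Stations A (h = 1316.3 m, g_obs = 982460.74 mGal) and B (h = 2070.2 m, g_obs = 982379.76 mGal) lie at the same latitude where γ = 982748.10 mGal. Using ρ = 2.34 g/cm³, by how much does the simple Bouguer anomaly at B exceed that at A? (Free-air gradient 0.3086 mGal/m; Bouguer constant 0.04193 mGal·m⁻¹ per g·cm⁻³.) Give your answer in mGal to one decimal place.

Δg_SB(A) = 982460.74 − 982748.10 + 0.3086×1316.3 − 0.04193×2.34×1316.3 = -10.30 mGal
Δg_SB(B) = 982379.76 − 982748.10 + 0.3086×2070.2 − 0.04193×2.34×2070.2 = 67.40 mGal
Difference = 67.40 − (-10.30) = 77.70 mGal

77.7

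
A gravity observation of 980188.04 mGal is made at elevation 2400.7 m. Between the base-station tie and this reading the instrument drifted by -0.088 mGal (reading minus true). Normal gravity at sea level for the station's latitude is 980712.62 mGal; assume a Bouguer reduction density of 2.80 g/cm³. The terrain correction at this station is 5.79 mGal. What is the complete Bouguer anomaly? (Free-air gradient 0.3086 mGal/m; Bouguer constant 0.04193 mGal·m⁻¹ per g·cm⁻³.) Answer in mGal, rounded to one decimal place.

Drift-corrected reading = 980188.04 − (-0.088) = 980188.128 mGal
Free-air correction = 0.3086 × 2400.7 = 740.86 mGal
Free-air anomaly = 980188.128 − 980712.62 + (740.86) = 216.368 mGal
Bouguer slab correction = 0.04193 × 2.80 × 2400.7 = 281.85 mGal
Simple Bouguer anomaly = 216.368 − (281.85) = -65.482 mGal
Complete Bouguer anomaly = -65.482 + 5.79 = -59.692 mGal

-59.7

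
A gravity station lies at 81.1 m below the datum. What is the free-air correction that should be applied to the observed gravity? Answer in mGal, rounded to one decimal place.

Free-air correction = 0.3086 × -81.1 = -25.0 mGal

-25.0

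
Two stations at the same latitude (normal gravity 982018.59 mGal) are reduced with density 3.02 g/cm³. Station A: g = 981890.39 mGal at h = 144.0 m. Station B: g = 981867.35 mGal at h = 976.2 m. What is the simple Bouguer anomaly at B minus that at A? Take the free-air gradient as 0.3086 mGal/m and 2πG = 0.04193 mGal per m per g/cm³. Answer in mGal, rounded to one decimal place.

128.4

Δg_SB(A) = 981890.39 − 982018.59 + 0.3086×144.0 − 0.04193×3.02×144.0 = -102.00 mGal
Δg_SB(B) = 981867.35 − 982018.59 + 0.3086×976.2 − 0.04193×3.02×976.2 = 26.40 mGal
Difference = 26.40 − (-102.00) = 128.40 mGal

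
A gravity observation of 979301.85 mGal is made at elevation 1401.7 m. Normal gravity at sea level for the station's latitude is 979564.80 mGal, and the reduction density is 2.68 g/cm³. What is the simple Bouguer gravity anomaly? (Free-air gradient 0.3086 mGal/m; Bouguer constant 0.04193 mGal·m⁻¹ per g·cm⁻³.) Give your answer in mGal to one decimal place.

Free-air correction = 0.3086 × 1401.7 = 432.56 mGal
Free-air anomaly = 979301.85 − 979564.80 + (432.56) = 169.61 mGal
Bouguer slab correction = 0.04193 × 2.68 × 1401.7 = 157.51 mGal
Simple Bouguer anomaly = 169.61 − (157.51) = 12.10 mGal

12.1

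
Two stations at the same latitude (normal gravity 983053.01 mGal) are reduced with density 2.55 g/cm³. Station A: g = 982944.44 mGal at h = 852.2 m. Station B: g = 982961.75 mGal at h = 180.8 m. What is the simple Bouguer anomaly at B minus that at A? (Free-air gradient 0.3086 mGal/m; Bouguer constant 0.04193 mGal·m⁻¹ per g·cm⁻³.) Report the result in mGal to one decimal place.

Δg_SB(A) = 982944.44 − 983053.01 + 0.3086×852.2 − 0.04193×2.55×852.2 = 63.30 mGal
Δg_SB(B) = 982961.75 − 983053.01 + 0.3086×180.8 − 0.04193×2.55×180.8 = -54.80 mGal
Difference = -54.80 − (63.30) = -118.10 mGal

-118.1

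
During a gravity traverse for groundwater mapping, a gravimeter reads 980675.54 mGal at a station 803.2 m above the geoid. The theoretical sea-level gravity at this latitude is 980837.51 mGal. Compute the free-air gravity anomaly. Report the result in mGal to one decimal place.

85.9

Free-air correction = 0.3086 × 803.2 = 247.87 mGal
Free-air anomaly = 980675.54 − 980837.51 + (247.87) = 85.90 mGal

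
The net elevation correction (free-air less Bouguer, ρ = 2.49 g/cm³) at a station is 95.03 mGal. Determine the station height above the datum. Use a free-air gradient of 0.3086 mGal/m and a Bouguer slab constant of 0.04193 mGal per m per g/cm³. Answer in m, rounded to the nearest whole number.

465

Combined gradient = 0.3086 − 0.04193 × 2.49 = 0.2041943 mGal/m
h = 95.03 / 0.2041943 = 465.39 m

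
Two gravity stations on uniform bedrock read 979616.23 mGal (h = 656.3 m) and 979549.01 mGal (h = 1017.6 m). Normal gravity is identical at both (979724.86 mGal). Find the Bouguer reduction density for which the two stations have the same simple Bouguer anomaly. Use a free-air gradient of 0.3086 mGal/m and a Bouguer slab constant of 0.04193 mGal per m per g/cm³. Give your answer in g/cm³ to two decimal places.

2.92

Δg_obs = 979549.01 − 979616.23 = -67.22 mGal over Δh = 1017.6 − 656.3 = 361.3 m
Equal Bouguer anomalies ⇒ Δg_obs + (0.3086 − 0.04193ρ)·Δh = 0
0.3086 − 0.04193ρ = −Δg_obs/Δh = 0.18605
ρ = (0.3086 − 0.18605) / 0.04193 = 2.92 g/cm³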